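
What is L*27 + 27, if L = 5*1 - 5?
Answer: 27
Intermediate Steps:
L = 0 (L = 5 - 5 = 0)
L*27 + 27 = 0*27 + 27 = 0 + 27 = 27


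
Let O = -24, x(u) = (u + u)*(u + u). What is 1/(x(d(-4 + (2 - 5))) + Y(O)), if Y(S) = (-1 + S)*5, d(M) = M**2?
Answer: 1/9479 ≈ 0.00010550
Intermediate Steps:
x(u) = 4*u**2 (x(u) = (2*u)*(2*u) = 4*u**2)
Y(S) = -5 + 5*S
1/(x(d(-4 + (2 - 5))) + Y(O)) = 1/(4*((-4 + (2 - 5))**2)**2 + (-5 + 5*(-24))) = 1/(4*((-4 - 3)**2)**2 + (-5 - 120)) = 1/(4*((-7)**2)**2 - 125) = 1/(4*49**2 - 125) = 1/(4*2401 - 125) = 1/(9604 - 125) = 1/9479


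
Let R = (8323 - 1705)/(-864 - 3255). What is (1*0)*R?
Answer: 0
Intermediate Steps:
R = -2206/1373 (R = 6618/(-4119) = 6618*(-1/4119) = -2206/1373 ≈ -1.6067)
(1*0)*R = (1*0)*(-2206/1373) = 0*(-2206/1373) = 0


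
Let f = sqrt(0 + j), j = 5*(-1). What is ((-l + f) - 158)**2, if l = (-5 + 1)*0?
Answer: (158 - I*sqrt(5))**2 ≈ 24959.0 - 706.6*I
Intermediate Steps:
j = -5
l = 0 (l = -4*0 = 0)
f = I*sqrt(5) (f = sqrt(0 - 5) = sqrt(-5) = I*sqrt(5) ≈ 2.2361*I)
((-l + f) - 158)**2 = ((-1*0 + I*sqrt(5)) - 158)**2 = ((0 + I*sqrt(5)) - 158)**2 = (I*sqrt(5) - 158)**2 = (-158 + I*sqrt(5))**2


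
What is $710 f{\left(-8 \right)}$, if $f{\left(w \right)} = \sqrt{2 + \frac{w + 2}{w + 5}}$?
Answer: $1420$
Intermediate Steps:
$f{\left(w \right)} = \sqrt{2 + \frac{2 + w}{5 + w}}$
$710 f{\left(-8 \right)} = 710 \sqrt{3} \sqrt{\frac{4 - 8}{5 - 8}} = 710 \sqrt{3} \sqrt{\frac{1}{-3} \left(-4\right)} = 710 \sqrt{3} \sqrt{\left(- \frac{1}{3}\right) \left(-4\right)} = 710 \sqrt{3} \sqrt{\frac{4}{3}} = 710 \sqrt{3} \frac{2 \sqrt{3}}{3} = 710 \cdot 2 = 1420$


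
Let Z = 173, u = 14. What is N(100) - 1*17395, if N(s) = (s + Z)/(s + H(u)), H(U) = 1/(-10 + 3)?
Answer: -4052398/233 ≈ -17392.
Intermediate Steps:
H(U) = -1/7 (H(U) = 1/(-7) = -1/7)
N(s) = (173 + s)/(-1/7 + s) (N(s) = (s + 173)/(s - 1/7) = (173 + s)/(-1/7 + s))
N(100) - 1*17395 = 7*(173 + 100)/(-1 + 7*100) - 1*17395 = 7*273/(-1 + 700) - 17395 = 7*273/699 - 17395 = 7*(1/699)*273 - 17395 = 637/233 - 17395 = -4052398/233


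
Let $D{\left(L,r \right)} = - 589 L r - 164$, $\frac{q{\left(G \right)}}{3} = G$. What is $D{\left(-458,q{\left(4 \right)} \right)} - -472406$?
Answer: $3709386$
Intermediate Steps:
$q{\left(G \right)} = 3 G$
$D{\left(L,r \right)} = -164 - 589 L r$ ($D{\left(L,r \right)} = - 589 L r - 164 = -164 - 589 L r$)
$D{\left(-458,q{\left(4 \right)} \right)} - -472406 = \left(-164 - - 269762 \cdot 3 \cdot 4\right) - -472406 = \left(-164 - \left(-269762\right) 12\right) + 472406 = \left(-164 + 3237144\right) + 472406 = 3236980 + 472406 = 3709386$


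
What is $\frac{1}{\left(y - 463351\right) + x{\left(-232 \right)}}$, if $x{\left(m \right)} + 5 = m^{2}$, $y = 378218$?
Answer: $- \frac{1}{31314} \approx -3.1935 \cdot 10^{-5}$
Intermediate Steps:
$x{\left(m \right)} = -5 + m^{2}$
$\frac{1}{\left(y - 463351\right) + x{\left(-232 \right)}} = \frac{1}{\left(378218 - 463351\right) - \left(5 - \left(-232\right)^{2}\right)} = \frac{1}{\left(378218 - 463351\right) + \left(-5 + 53824\right)} = \frac{1}{-85133 + 53819} = \frac{1}{-31314} = - \frac{1}{31314}$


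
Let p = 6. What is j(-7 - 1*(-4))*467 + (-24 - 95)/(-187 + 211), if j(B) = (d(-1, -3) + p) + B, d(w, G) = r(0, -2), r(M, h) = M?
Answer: 33505/24 ≈ 1396.0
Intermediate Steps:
d(w, G) = 0
j(B) = 6 + B (j(B) = (0 + 6) + B = 6 + B)
j(-7 - 1*(-4))*467 + (-24 - 95)/(-187 + 211) = (6 + (-7 - 1*(-4)))*467 + (-24 - 95)/(-187 + 211) = (6 + (-7 + 4))*467 - 119/24 = (6 - 3)*467 - 119*1/24 = 3*467 - 119/24 = 1401 - 119/24 = 33505/24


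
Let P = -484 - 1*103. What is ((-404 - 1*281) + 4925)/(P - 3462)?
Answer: -4240/4049 ≈ -1.0472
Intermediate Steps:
P = -587 (P = -484 - 103 = -587)
((-404 - 1*281) + 4925)/(P - 3462) = ((-404 - 1*281) + 4925)/(-587 - 3462) = ((-404 - 281) + 4925)/(-4049) = (-685 + 4925)*(-1/4049) = 4240*(-1/4049) = -4240/4049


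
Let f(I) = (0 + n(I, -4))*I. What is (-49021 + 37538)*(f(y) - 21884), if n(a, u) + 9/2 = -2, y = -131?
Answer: 483032395/2 ≈ 2.4152e+8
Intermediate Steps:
n(a, u) = -13/2 (n(a, u) = -9/2 - 2 = -13/2)
f(I) = -13*I/2 (f(I) = (0 - 13/2)*I = -13*I/2)
(-49021 + 37538)*(f(y) - 21884) = (-49021 + 37538)*(-13/2*(-131) - 21884) = -11483*(1703/2 - 21884) = -11483*(-42065/2) = 483032395/2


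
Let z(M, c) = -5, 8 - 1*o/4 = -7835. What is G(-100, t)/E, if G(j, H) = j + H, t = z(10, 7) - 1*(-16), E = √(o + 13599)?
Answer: -89*√44971/44971 ≈ -0.41969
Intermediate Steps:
o = 31372 (o = 32 - 4*(-7835) = 32 + 31340 = 31372)
E = √44971 (E = √(31372 + 13599) = √44971 ≈ 212.06)
t = 11 (t = -5 - 1*(-16) = -5 + 16 = 11)
G(j, H) = H + j
G(-100, t)/E = (11 - 100)/(√44971) = -89*√44971/44971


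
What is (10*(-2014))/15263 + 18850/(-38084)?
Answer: -527359655/290638046 ≈ -1.8145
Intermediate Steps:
(10*(-2014))/15263 + 18850/(-38084) = -20140*1/15263 + 18850*(-1/38084) = -20140/15263 - 9425/19042 = -527359655/290638046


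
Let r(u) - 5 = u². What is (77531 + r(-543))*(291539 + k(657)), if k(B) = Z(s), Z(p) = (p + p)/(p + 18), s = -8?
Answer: 108564154699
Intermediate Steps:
r(u) = 5 + u²
Z(p) = 2*p/(18 + p) (Z(p) = (2*p)/(18 + p) = 2*p/(18 + p))
k(B) = -8/5 (k(B) = 2*(-8)/(18 - 8) = 2*(-8)/10 = 2*(-8)*(⅒) = -8/5)
(77531 + r(-543))*(291539 + k(657)) = (77531 + (5 + (-543)²))*(291539 - 8/5) = (77531 + (5 + 294849))*(1457687/5) = (77531 + 294854)*(1457687/5) = 372385*(1457687/5) = 108564154699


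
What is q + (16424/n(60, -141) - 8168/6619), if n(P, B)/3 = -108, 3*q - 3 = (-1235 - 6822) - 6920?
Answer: -2703887684/536139 ≈ -5043.3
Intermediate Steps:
q = -14974/3 (q = 1 + ((-1235 - 6822) - 6920)/3 = 1 + (-8057 - 6920)/3 = 1 + (⅓)*(-14977) = 1 - 14977/3 = -14974/3 ≈ -4991.3)
n(P, B) = -324 (n(P, B) = 3*(-108) = -324)
q + (16424/n(60, -141) - 8168/6619) = -14974/3 + (16424/(-324) - 8168/6619) = -14974/3 + (16424*(-1/324) - 8168*1/6619) = -14974/3 + (-4106/81 - 8168/6619) = -14974/3 - 27839222/536139 = -2703887684/536139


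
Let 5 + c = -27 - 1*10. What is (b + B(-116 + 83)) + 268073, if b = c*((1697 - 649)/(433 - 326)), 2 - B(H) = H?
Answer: 28643540/107 ≈ 2.6770e+5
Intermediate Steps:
c = -42 (c = -5 + (-27 - 1*10) = -5 + (-27 - 10) = -5 - 37 = -42)
B(H) = 2 - H
b = -44016/107 (b = -42*(1697 - 649)/(433 - 326) = -44016/107 ≈ -411.36)
(b + B(-116 + 83)) + 268073 = (-44016/107 + (2 - (-116 + 83))) + 268073 = (-44016/107 + (2 - 1*(-33))) + 268073 = (-44016/107 + (2 + 33)) + 268073 = (-44016/107 + 35) + 268073 = -40271/107 + 268073 = 28643540/107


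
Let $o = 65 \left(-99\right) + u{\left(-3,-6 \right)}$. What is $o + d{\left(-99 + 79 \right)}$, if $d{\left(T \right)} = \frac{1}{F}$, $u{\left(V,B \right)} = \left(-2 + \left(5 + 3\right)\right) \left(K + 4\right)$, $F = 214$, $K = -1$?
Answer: $- \frac{1373237}{214} \approx -6417.0$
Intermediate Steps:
$u{\left(V,B \right)} = 18$ ($u{\left(V,B \right)} = \left(-2 + \left(5 + 3\right)\right) \left(-1 + 4\right) = \left(-2 + 8\right) 3 = 6 \cdot 3 = 18$)
$d{\left(T \right)} = \frac{1}{214}$
$o = -6417$ ($o = 65 \left(-99\right) + 18 = -6435 + 18 = -6417$)
$o + d{\left(-99 + 79 \right)} = -6417 + \frac{1}{214} = - \frac{1373237}{214}$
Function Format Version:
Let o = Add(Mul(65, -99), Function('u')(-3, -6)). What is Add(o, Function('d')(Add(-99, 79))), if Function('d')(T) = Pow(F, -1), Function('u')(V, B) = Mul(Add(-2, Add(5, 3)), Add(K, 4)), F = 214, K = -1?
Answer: Rational(-1373237, 214) ≈ -6417.0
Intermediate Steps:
Function('u')(V, B) = 18 (Function('u')(V, B) = Mul(Add(-2, Add(5, 3)), Add(-1, 4)) = Mul(Add(-2, 8), 3) = Mul(6, 3) = 18)
Function('d')(T) = Rational(1, 214) (Function('d')(T) = Pow(214, -1) = Rational(1, 214))
o = -6417 (o = Add(Mul(65, -99), 18) = Add(-6435, 18) = -6417)
Add(o, Function('d')(Add(-99, 79))) = Add(-6417, Rational(1, 214)) = Rational(-1373237, 214)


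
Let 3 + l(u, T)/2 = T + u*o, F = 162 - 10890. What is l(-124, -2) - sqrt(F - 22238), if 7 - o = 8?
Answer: 238 - I*sqrt(32966) ≈ 238.0 - 181.57*I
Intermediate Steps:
F = -10728
o = -1 (o = 7 - 1*8 = 7 - 8 = -1)
l(u, T) = -6 - 2*u + 2*T (l(u, T) = -6 + 2*(T + u*(-1)) = -6 + 2*(T - u) = -6 + (-2*u + 2*T) = -6 - 2*u + 2*T)
l(-124, -2) - sqrt(F - 22238) = (-6 - 2*(-124) + 2*(-2)) - sqrt(-10728 - 22238) = (-6 + 248 - 4) - sqrt(-32966) = 238 - I*sqrt(32966)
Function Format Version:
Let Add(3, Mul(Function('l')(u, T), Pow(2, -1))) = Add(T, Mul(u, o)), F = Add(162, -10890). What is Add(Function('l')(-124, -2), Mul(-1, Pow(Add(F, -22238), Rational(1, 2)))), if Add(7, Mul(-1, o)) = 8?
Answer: Add(238, Mul(-1, I, Pow(32966, Rational(1, 2)))) ≈ Add(238.00, Mul(-181.57, I))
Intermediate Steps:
F = -10728
o = -1 (o = Add(7, Mul(-1, 8)) = Add(7, -8) = -1)
Function('l')(u, T) = Add(-6, Mul(-2, u), Mul(2, T)) (Function('l')(u, T) = Add(-6, Mul(2, Add(T, Mul(u, -1)))) = Add(-6, Mul(2, Add(T, Mul(-1, u)))) = Add(-6, Add(Mul(-2, u), Mul(2, T))) = Add(-6, Mul(-2, u), Mul(2, T)))
Add(Function('l')(-124, -2), Mul(-1, Pow(Add(F, -22238), Rational(1, 2)))) = Add(Add(-6, Mul(-2, -124), Mul(2, -2)), Mul(-1, Pow(Add(-10728, -22238), Rational(1, 2)))) = Add(Add(-6, 248, -4), Mul(-1, Pow(-32966, Rational(1, 2)))) = Add(238, Mul(-1, Mul(I, Pow(32966, Rational(1, 2))))) = Add(238, Mul(-1, I, Pow(32966, Rational(1, 2))))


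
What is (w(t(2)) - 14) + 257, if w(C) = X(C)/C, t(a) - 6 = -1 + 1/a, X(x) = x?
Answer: 244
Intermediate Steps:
t(a) = 5 + 1/a (t(a) = 6 + (-1 + 1/a) = 5 + 1/a)
w(C) = 1 (w(C) = C/C = 1)
(w(t(2)) - 14) + 257 = (1 - 14) + 257 = -13 + 257 = 244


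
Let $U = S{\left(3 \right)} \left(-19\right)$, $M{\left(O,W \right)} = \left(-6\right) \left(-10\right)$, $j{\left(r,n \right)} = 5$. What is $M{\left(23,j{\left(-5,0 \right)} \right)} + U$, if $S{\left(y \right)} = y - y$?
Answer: $60$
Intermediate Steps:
$S{\left(y \right)} = 0$
$M{\left(O,W \right)} = 60$
$U = 0$ ($U = 0 \left(-19\right) = 0$)
$M{\left(23,j{\left(-5,0 \right)} \right)} + U = 60 + 0 = 60$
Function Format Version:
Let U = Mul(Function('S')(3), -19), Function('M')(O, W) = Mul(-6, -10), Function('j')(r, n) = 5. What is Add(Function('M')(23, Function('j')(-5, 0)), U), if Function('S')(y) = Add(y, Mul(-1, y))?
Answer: 60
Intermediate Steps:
Function('S')(y) = 0
Function('M')(O, W) = 60
U = 0 (U = Mul(0, -19) = 0)
Add(Function('M')(23, Function('j')(-5, 0)), U) = Add(60, 0) = 60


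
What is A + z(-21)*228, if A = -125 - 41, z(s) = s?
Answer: -4954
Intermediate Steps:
A = -166
A + z(-21)*228 = -166 - 21*228 = -166 - 4788 = -4954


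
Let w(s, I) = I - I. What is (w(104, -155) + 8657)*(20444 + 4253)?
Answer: 213801929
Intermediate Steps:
w(s, I) = 0
(w(104, -155) + 8657)*(20444 + 4253) = (0 + 8657)*(20444 + 4253) = 8657*24697 = 213801929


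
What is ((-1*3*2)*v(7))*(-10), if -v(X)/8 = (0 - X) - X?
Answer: 6720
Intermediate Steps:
v(X) = 16*X (v(X) = -8*((0 - X) - X) = -8*(-X - X) = -(-16)*X = 16*X)
((-1*3*2)*v(7))*(-10) = ((-1*3*2)*(16*7))*(-10) = (-3*2*112)*(-10) = -6*112*(-10) = -672*(-10) = 6720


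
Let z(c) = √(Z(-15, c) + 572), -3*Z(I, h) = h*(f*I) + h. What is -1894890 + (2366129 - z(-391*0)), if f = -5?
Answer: 471239 - 2*√143 ≈ 4.7122e+5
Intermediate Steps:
Z(I, h) = -h/3 + 5*I*h/3 (Z(I, h) = -(h*(-5*I) + h)/3 = -(-5*I*h + h)/3 = -(h - 5*I*h)/3 = -h/3 + 5*I*h/3)
z(c) = √(572 - 76*c/3) (z(c) = √(c*(-1 + 5*(-15))/3 + 572) = √(c*(-1 - 75)/3 + 572) = √((⅓)*c*(-76) + 572) = √(-76*c/3 + 572) = √(572 - 76*c/3))
-1894890 + (2366129 - z(-391*0)) = -1894890 + (2366129 - 2*√(1287 - (-22287)*0)/3) = -1894890 + (2366129 - 2*√(1287 - 57*0)/3) = -1894890 + (2366129 - 2*√(1287 + 0)/3) = -1894890 + (2366129 - 2*√1287/3) = -1894890 + (2366129 - 2*3*√143/3) = -1894890 + (2366129 - 2*√143) = 471239 - 2*√143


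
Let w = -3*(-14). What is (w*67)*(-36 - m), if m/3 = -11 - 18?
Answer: 143514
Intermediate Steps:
w = 42
m = -87 (m = 3*(-11 - 18) = 3*(-29) = -87)
(w*67)*(-36 - m) = (42*67)*(-36 - 1*(-87)) = 2814*(-36 + 87) = 2814*51 = 143514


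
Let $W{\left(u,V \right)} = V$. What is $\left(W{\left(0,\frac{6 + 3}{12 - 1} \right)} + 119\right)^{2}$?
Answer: $\frac{1737124}{121} \approx 14356.0$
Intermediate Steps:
$\left(W{\left(0,\frac{6 + 3}{12 - 1} \right)} + 119\right)^{2} = \left(\frac{6 + 3}{12 - 1} + 119\right)^{2} = \left(\frac{9}{11} + 119\right)^{2} = \left(\frac{1318}{11}\right)^{2} = \frac{1737124}{121}$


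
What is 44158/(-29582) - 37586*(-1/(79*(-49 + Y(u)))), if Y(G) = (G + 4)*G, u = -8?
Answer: -585586623/19864313 ≈ -29.479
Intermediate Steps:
Y(G) = G*(4 + G) (Y(G) = (4 + G)*G = G*(4 + G))
44158/(-29582) - 37586*(-1/(79*(-49 + Y(u)))) = 44158/(-29582) - 37586*(-1/(79*(-49 - 8*(4 - 8)))) = 44158*(-1/29582) - 37586*(-1/(79*(-49 - 8*(-4)))) = -22079/14791 - 37586*(-1/(79*(-49 + 32))) = -22079/14791 - 37586/((-17*(-79))) = -22079/14791 - 37586/1343 = -585586623/19864313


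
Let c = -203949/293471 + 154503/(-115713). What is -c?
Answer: 450599350/221950391 ≈ 2.0302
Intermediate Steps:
c = -450599350/221950391 (c = -203949*1/293471 + 154503*(-1/115713) = -11997/17263 - 17167/12857 = -450599350/221950391 ≈ -2.0302)
-c = -1*(-450599350/221950391) = 450599350/221950391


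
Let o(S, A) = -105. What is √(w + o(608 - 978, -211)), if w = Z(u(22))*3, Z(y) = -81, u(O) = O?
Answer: 2*I*√87 ≈ 18.655*I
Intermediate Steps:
w = -243 (w = -81*3 = -243)
√(w + o(608 - 978, -211)) = √(-243 - 105) = √(-348) = 2*I*√87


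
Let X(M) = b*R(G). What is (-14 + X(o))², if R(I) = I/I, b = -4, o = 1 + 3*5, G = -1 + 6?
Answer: 324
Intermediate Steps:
G = 5
o = 16 (o = 1 + 15 = 16)
R(I) = 1
X(M) = -4 (X(M) = -4*1 = -4)
(-14 + X(o))² = (-14 - 4)² = (-18)² = 324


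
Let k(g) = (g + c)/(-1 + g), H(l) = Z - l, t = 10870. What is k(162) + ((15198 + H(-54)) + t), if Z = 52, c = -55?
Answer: 4214121/161 ≈ 26175.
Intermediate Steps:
H(l) = 52 - l
k(g) = (-55 + g)/(-1 + g) (k(g) = (g - 55)/(-1 + g) = (-55 + g)/(-1 + g))
k(162) + ((15198 + H(-54)) + t) = (-55 + 162)/(-1 + 162) + ((15198 + (52 - 1*(-54))) + 10870) = 107/161 + ((15198 + (52 + 54)) + 10870) = (1/161)*107 + ((15198 + 106) + 10870) = 107/161 + (15304 + 10870) = 107/161 + 26174 = 4214121/161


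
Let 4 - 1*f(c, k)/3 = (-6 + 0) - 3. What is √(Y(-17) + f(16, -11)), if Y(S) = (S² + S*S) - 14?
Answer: 3*√67 ≈ 24.556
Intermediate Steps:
Y(S) = -14 + 2*S² (Y(S) = (S² + S²) - 14 = 2*S² - 14 = -14 + 2*S²)
f(c, k) = 39 (f(c, k) = 12 - 3*((-6 + 0) - 3) = 12 - 3*(-6 - 3) = 12 - 3*(-9) = 12 + 27 = 39)
√(Y(-17) + f(16, -11)) = √((-14 + 2*(-17)²) + 39) = √((-14 + 2*289) + 39) = √((-14 + 578) + 39) = √(564 + 39) = √603 = 3*√67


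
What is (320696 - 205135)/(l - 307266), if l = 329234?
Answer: 115561/21968 ≈ 5.2604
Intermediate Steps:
(320696 - 205135)/(l - 307266) = (320696 - 205135)/(329234 - 307266) = 115561/21968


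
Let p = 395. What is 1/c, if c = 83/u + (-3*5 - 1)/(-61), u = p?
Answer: 24095/11383 ≈ 2.1168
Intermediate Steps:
u = 395
c = 11383/24095 (c = 83/395 + (-3*5 - 1)/(-61) = 83*(1/395) + (-15 - 1)*(-1/61) = 83/395 - 16*(-1/61) = 83/395 + 16/61 = 11383/24095 ≈ 0.47242)
1/c = 1/(11383/24095) = 24095/11383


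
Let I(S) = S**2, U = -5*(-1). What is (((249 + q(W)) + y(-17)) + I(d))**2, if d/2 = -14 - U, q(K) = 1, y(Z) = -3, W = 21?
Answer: 2859481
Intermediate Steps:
U = 5
d = -38 (d = 2*(-14 - 1*5) = 2*(-14 - 5) = 2*(-19) = -38)
(((249 + q(W)) + y(-17)) + I(d))**2 = (((249 + 1) - 3) + (-38)**2)**2 = ((250 - 3) + 1444)**2 = (247 + 1444)**2 = 1691**2 = 2859481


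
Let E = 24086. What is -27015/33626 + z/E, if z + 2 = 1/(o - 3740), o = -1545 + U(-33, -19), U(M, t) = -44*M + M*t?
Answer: -1043153135639/1298295085108 ≈ -0.80348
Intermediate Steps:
o = 534 (o = -1545 - 33*(-44 - 19) = -1545 - 33*(-63) = -1545 + 2079 = 534)
z = -6413/3206 (z = -2 + 1/(534 - 3740) = -2 + 1/(-3206) = -2 - 1/3206 = -6413/3206 ≈ -2.0003)
-27015/33626 + z/E = -27015/33626 - 6413/3206/24086 = -27015*1/33626 - 6413/3206*1/24086 = -27015/33626 - 6413/77219716 = -1043153135639/1298295085108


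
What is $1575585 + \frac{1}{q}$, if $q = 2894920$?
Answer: $\frac{4561192528201}{2894920} \approx 1.5756 \cdot 10^{6}$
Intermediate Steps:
$1575585 + \frac{1}{q} = 1575585 + \frac{1}{2894920} = \frac{4561192528201}{2894920}$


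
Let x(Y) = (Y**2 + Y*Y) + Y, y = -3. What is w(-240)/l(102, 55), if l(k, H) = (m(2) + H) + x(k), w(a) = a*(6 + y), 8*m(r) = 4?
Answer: -160/4659 ≈ -0.034342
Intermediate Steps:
m(r) = 1/2 (m(r) = (1/8)*4 = 1/2)
x(Y) = Y + 2*Y**2 (x(Y) = (Y**2 + Y**2) + Y = 2*Y**2 + Y = Y + 2*Y**2)
w(a) = 3*a (w(a) = a*(6 - 3) = a*3 = 3*a)
l(k, H) = 1/2 + H + k*(1 + 2*k) (l(k, H) = (1/2 + H) + k*(1 + 2*k) = 1/2 + H + k*(1 + 2*k))
w(-240)/l(102, 55) = (3*(-240))/(1/2 + 55 + 102 + 2*102**2) = -720/(1/2 + 55 + 102 + 2*10404) = -720/(1/2 + 55 + 102 + 20808) = -720/41931/2 = -720*2/41931 = -160/4659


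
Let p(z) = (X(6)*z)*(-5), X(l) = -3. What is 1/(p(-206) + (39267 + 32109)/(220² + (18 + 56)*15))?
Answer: -24755/76457262 ≈ -0.00032378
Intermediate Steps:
p(z) = 15*z (p(z) = -3*z*(-5) = 15*z)
1/(p(-206) + (39267 + 32109)/(220² + (18 + 56)*15)) = 1/(15*(-206) + (39267 + 32109)/(220² + (18 + 56)*15)) = 1/(-3090 + 71376/(48400 + 74*15)) = 1/(-3090 + 71376/(48400 + 1110)) = 1/(-3090 + 71376/49510) = 1/(-3090 + 71376*(1/49510)) = 1/(-3090 + 35688/24755) = 1/(-76457262/24755) = -24755/76457262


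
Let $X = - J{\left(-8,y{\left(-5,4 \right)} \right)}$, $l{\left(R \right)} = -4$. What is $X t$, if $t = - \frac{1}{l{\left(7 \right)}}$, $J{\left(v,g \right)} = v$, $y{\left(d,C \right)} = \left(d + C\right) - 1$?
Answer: $2$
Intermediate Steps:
$y{\left(d,C \right)} = -1 + C + d$ ($y{\left(d,C \right)} = \left(C + d\right) - 1 = -1 + C + d$)
$X = 8$ ($X = \left(-1\right) \left(-8\right) = 8$)
$t = \frac{1}{4}$ ($t = - \frac{1}{-4} = \left(-1\right) \left(- \frac{1}{4}\right) = \frac{1}{4} \approx 0.25$)
$X t = 8 \cdot \frac{1}{4} = 2$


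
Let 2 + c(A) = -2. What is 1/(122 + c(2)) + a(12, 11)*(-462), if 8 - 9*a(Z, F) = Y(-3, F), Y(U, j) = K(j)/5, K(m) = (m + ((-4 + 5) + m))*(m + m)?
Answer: 8468167/1770 ≈ 4784.3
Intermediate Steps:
K(m) = 2*m*(1 + 2*m) (K(m) = (m + (1 + m))*(2*m) = (1 + 2*m)*(2*m) = 2*m*(1 + 2*m))
c(A) = -4 (c(A) = -2 - 2 = -4)
Y(U, j) = 2*j*(1 + 2*j)/5 (Y(U, j) = (2*j*(1 + 2*j))/5 = (2*j*(1 + 2*j))*(1/5) = 2*j*(1 + 2*j)/5)
a(Z, F) = 8/9 - 2*F*(1 + 2*F)/45
1/(122 + c(2)) + a(12, 11)*(-462) = 1/(122 - 4) + (8/9 - 2/45*11*(1 + 2*11))*(-462) = 1/118 + (8/9 - 2/45*11*(1 + 22))*(-462) = 1/118 + (8/9 - 2/45*11*23)*(-462) = 1/118 + (8/9 - 506/45)*(-462) = 1/118 - 466/45*(-462) = 1/118 + 71764/15 = 8468167/1770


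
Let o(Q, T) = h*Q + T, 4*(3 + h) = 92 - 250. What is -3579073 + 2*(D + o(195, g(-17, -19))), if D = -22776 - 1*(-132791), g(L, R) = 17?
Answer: -3375584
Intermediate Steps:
h = -85/2 (h = -3 + (92 - 250)/4 = -3 + (¼)*(-158) = -3 - 79/2 = -85/2 ≈ -42.500)
o(Q, T) = T - 85*Q/2 (o(Q, T) = -85*Q/2 + T = T - 85*Q/2)
D = 110015 (D = -22776 + 132791 = 110015)
-3579073 + 2*(D + o(195, g(-17, -19))) = -3579073 + 2*(110015 + (17 - 85/2*195)) = -3579073 + 2*(110015 + (17 - 16575/2)) = -3579073 + 2*(110015 - 16541/2) = -3579073 + 2*(203489/2) = -3579073 + 203489 = -3375584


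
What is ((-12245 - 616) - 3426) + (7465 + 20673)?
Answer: 11851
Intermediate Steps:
((-12245 - 616) - 3426) + (7465 + 20673) = (-12861 - 3426) + 28138 = -16287 + 28138 = 11851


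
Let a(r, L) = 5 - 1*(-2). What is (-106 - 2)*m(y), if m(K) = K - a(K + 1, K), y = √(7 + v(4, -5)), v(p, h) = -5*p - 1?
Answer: 756 - 108*I*√14 ≈ 756.0 - 404.1*I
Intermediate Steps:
a(r, L) = 7 (a(r, L) = 5 + 2 = 7)
v(p, h) = -1 - 5*p
y = I*√14 (y = √(7 + (-1 - 5*4)) = √(7 + (-1 - 20)) = √(7 - 21) = √(-14) = I*√14 ≈ 3.7417*I)
m(K) = -7 + K (m(K) = K - 1*7 = K - 7 = -7 + K)
(-106 - 2)*m(y) = (-106 - 2)*(-7 + I*√14) = -108*(-7 + I*√14) = 756 - 108*I*√14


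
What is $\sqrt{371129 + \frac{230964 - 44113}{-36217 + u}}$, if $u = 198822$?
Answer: $\frac{2 \sqrt{2453206101994770}}{162605} \approx 609.2$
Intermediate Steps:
$\sqrt{371129 + \frac{230964 - 44113}{-36217 + u}} = \sqrt{371129 + \frac{230964 - 44113}{-36217 + 198822}} = \sqrt{371129 + \frac{186851}{162605}} = \sqrt{\frac{60347617896}{162605}} = \frac{2 \sqrt{2453206101994770}}{162605}$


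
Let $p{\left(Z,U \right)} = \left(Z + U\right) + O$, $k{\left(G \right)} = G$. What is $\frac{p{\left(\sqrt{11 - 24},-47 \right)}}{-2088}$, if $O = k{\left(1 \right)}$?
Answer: $\frac{23}{1044} - \frac{i \sqrt{13}}{2088} \approx 0.022031 - 0.0017268 i$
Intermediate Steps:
$O = 1$
$p{\left(Z,U \right)} = 1 + U + Z$ ($p{\left(Z,U \right)} = \left(Z + U\right) + 1 = \left(U + Z\right) + 1 = 1 + U + Z$)
$\frac{p{\left(\sqrt{11 - 24},-47 \right)}}{-2088} = \frac{1 - 47 + \sqrt{11 - 24}}{-2088} = \left(1 - 47 + \sqrt{-13}\right) \left(- \frac{1}{2088}\right) = \left(1 - 47 + i \sqrt{13}\right) \left(- \frac{1}{2088}\right) = \left(-46 + i \sqrt{13}\right) \left(- \frac{1}{2088}\right) = \frac{23}{1044} - \frac{i \sqrt{13}}{2088}$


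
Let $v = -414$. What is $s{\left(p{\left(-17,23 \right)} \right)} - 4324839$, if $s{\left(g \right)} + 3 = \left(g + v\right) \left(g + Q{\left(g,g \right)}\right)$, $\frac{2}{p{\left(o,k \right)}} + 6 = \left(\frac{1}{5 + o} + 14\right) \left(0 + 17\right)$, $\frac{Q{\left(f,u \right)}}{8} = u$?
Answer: $- \frac{33112487662362}{7656289} \approx -4.3249 \cdot 10^{6}$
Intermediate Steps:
$Q{\left(f,u \right)} = 8 u$
$p{\left(o,k \right)} = \frac{2}{232 + \frac{17}{5 + o}}$ ($p{\left(o,k \right)} = \frac{2}{-6 + \left(\frac{1}{5 + o} + 14\right) \left(0 + 17\right)} = \frac{2}{-6 + \left(14 + \frac{1}{5 + o}\right) 17} = \frac{2}{-6 + \left(238 + \frac{17}{5 + o}\right)} = \frac{2}{232 + \frac{17}{5 + o}}$)
$s{\left(g \right)} = -3 + 9 g \left(-414 + g\right)$ ($s{\left(g \right)} = -3 + \left(g - 414\right) \left(g + 8 g\right) = -3 + \left(-414 + g\right) 9 g = -3 + 9 g \left(-414 + g\right)$)
$s{\left(p{\left(-17,23 \right)} \right)} - 4324839 = \left(-3 - 3726 \frac{2 \left(5 - 17\right)}{1177 + 232 \left(-17\right)} + 9 \left(\frac{2 \left(5 - 17\right)}{1177 + 232 \left(-17\right)}\right)^{2}\right) - 4324839 = \left(-3 - 3726 \cdot 2 \frac{1}{1177 - 3944} \left(-12\right) + 9 \left(2 \frac{1}{1177 - 3944} \left(-12\right)\right)^{2}\right) - 4324839 = \left(-3 - 3726 \cdot 2 \frac{1}{-2767} \left(-12\right) + 9 \left(2 \frac{1}{-2767} \left(-12\right)\right)^{2}\right) - 4324839 = \left(-3 - 3726 \cdot 2 \left(- \frac{1}{2767}\right) \left(-12\right) + 9 \left(2 \left(- \frac{1}{2767}\right) \left(-12\right)\right)^{2}\right) - 4324839 = \left(-3 - \frac{89424}{2767} + 9 \left(\frac{24}{2767}\right)^{2}\right) - 4324839 = \left(-3 - \frac{89424}{2767} + 9 \cdot \frac{576}{7656289}\right) - 4324839 = \left(-3 - \frac{89424}{2767} + \frac{5184}{7656289}\right) - 4324839 = - \frac{270399891}{7656289} - 4324839 = - \frac{33112487662362}{7656289}$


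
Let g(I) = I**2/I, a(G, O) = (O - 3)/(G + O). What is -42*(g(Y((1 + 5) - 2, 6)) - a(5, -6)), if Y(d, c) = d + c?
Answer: -42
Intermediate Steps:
Y(d, c) = c + d
a(G, O) = (-3 + O)/(G + O)
g(I) = I
-42*(g(Y((1 + 5) - 2, 6)) - a(5, -6)) = -42*((6 + ((1 + 5) - 2)) - (-3 - 6)/(5 - 6)) = -42*((6 + (6 - 2)) - (-9)/(-1)) = -42*((6 + 4) - (-1)*(-9)) = -42*(10 - 1*9) = -42*(10 - 9) = -42*1 = -42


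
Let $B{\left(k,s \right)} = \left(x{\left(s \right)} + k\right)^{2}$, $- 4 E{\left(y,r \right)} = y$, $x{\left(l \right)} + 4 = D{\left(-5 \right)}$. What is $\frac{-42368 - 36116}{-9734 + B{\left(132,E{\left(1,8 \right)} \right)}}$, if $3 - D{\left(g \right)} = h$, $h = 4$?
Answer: $- \frac{78484}{6395} \approx -12.273$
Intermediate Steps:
$D{\left(g \right)} = -1$ ($D{\left(g \right)} = 3 - 4 = -1$)
$x{\left(l \right)} = -5$ ($x{\left(l \right)} = -4 - 1 = -5$)
$E{\left(y,r \right)} = - \frac{y}{4}$
$B{\left(k,s \right)} = \left(-5 + k\right)^{2}$
$\frac{-42368 - 36116}{-9734 + B{\left(132,E{\left(1,8 \right)} \right)}} = \frac{-42368 - 36116}{-9734 + \left(-5 + 132\right)^{2}} = - \frac{78484}{-9734 + 127^{2}} = - \frac{78484}{-9734 + 16129} = - \frac{78484}{6395}$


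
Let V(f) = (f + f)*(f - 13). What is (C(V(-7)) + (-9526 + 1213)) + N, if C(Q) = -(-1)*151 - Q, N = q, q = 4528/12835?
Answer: -108348542/12835 ≈ -8441.6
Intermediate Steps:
q = 4528/12835 (q = 4528*(1/12835) = 4528/12835 ≈ 0.35279)
V(f) = 2*f*(-13 + f) (V(f) = (2*f)*(-13 + f) = 2*f*(-13 + f))
N = 4528/12835 ≈ 0.35279
C(Q) = 151 - Q (C(Q) = -1*(-151) - Q = 151 - Q)
(C(V(-7)) + (-9526 + 1213)) + N = ((151 - 2*(-7)*(-13 - 7)) + (-9526 + 1213)) + 4528/12835 = ((151 - 2*(-7)*(-20)) - 8313) + 4528/12835 = ((151 - 1*280) - 8313) + 4528/12835 = ((151 - 280) - 8313) + 4528/12835 = (-129 - 8313) + 4528/12835 = -8442 + 4528/12835 = -108348542/12835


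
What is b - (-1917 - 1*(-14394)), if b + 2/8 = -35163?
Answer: -190561/4 ≈ -47640.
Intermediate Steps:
b = -140653/4 (b = -¼ - 35163 = -140653/4 ≈ -35163.)
b - (-1917 - 1*(-14394)) = -140653/4 - (-1917 - 1*(-14394)) = -140653/4 - (-1917 + 14394) = -140653/4 - 1*12477 = -140653/4 - 12477 = -190561/4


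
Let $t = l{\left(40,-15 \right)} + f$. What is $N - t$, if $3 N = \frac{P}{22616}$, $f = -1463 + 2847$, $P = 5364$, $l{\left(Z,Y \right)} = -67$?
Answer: $- \frac{7445871}{5654} \approx -1316.9$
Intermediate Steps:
$f = 1384$
$N = \frac{447}{5654}$ ($N = \frac{5364 \cdot \frac{1}{22616}}{3} = \frac{1}{3} \cdot \frac{1341}{5654} = \frac{447}{5654} \approx 0.079059$)
$t = 1317$ ($t = -67 + 1384 = 1317$)
$N - t = \frac{447}{5654} - 1317 = - \frac{7445871}{5654}$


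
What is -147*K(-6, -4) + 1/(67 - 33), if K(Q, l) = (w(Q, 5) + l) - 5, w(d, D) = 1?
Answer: 39985/34 ≈ 1176.0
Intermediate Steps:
K(Q, l) = -4 + l (K(Q, l) = (1 + l) - 5 = -4 + l)
-147*K(-6, -4) + 1/(67 - 33) = -147*(-4 - 4) + 1/(67 - 33) = -147*(-8) + 1/34 = 1176 + 1/34 = 39985/34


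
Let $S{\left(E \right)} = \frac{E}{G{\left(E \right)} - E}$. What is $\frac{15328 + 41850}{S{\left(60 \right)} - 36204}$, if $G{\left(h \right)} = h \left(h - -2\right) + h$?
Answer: $- \frac{3545036}{2244647} \approx -1.5793$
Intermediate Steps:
$G{\left(h \right)} = h + h \left(2 + h\right)$ ($G{\left(h \right)} = h \left(h + 2\right) + h = h \left(2 + h\right) + h = h + h \left(2 + h\right)$)
$S{\left(E \right)} = \frac{E}{- E + E \left(3 + E\right)}$ ($S{\left(E \right)} = \frac{E}{E \left(3 + E\right) - E} = \frac{E}{- E + E \left(3 + E\right)}$)
$\frac{15328 + 41850}{S{\left(60 \right)} - 36204} = \frac{15328 + 41850}{\frac{1}{2 + 60} - 36204} = \frac{57178}{\frac{1}{62} - 36204} = \frac{57178}{- \frac{2244647}{62}} = 57178 \left(- \frac{62}{2244647}\right) = - \frac{3545036}{2244647}$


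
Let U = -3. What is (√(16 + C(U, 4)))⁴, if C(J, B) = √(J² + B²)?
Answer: 441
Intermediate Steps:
C(J, B) = √(B² + J²)
(√(16 + C(U, 4)))⁴ = (√(16 + √(4² + (-3)²)))⁴ = (√(16 + √(16 + 9)))⁴ = (√(16 + √25))⁴ = (√(16 + 5))⁴ = (√21)⁴ = 441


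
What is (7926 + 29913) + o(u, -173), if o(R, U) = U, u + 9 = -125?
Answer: 37666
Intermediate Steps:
u = -134 (u = -9 - 125 = -134)
(7926 + 29913) + o(u, -173) = (7926 + 29913) - 173 = 37839 - 173 = 37666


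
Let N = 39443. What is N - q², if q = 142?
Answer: 19279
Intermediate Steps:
N - q² = 39443 - 1*142² = 39443 - 1*20164 = 39443 - 20164 = 19279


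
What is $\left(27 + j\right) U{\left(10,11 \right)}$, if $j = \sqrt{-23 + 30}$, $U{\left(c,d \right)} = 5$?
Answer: $135 + 5 \sqrt{7} \approx 148.23$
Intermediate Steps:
$j = \sqrt{7} \approx 2.6458$
$\left(27 + j\right) U{\left(10,11 \right)} = \left(27 + \sqrt{7}\right) 5 = 135 + 5 \sqrt{7}$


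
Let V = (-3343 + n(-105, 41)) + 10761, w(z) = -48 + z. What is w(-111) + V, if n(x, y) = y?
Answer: 7300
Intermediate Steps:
V = 7459 (V = (-3343 + 41) + 10761 = -3302 + 10761 = 7459)
w(-111) + V = (-48 - 111) + 7459 = -159 + 7459 = 7300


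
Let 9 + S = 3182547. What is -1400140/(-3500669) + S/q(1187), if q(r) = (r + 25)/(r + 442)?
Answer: 3024785072844103/707135138 ≈ 4.2775e+6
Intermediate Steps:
S = 3182538 (S = -9 + 3182547 = 3182538)
q(r) = (25 + r)/(442 + r)
-1400140/(-3500669) + S/q(1187) = -1400140/(-3500669) + 3182538/(((25 + 1187)/(442 + 1187))) = -1400140*(-1/3500669) + 3182538/((1212/1629)) = 1400140/3500669 + 3182538/(((1/1629)*1212)) = 1400140/3500669 + 3182538/(404/543) = 1400140/3500669 + 3182538*(543/404) = 1400140/3500669 + 864059067/202 = 3024785072844103/707135138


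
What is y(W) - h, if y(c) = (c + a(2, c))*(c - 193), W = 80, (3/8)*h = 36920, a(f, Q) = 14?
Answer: -327226/3 ≈ -1.0908e+5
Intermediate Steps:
h = 295360/3 (h = (8/3)*36920 = 295360/3 ≈ 98453.)
y(c) = (-193 + c)*(14 + c) (y(c) = (c + 14)*(c - 193) = (14 + c)*(-193 + c) = (-193 + c)*(14 + c))
y(W) - h = (-2702 + 80² - 179*80) - 1*295360/3 = (-2702 + 6400 - 14320) - 295360/3 = -10622 - 295360/3 = -327226/3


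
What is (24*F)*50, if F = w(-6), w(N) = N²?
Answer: 43200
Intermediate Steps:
F = 36 (F = (-6)² = 36)
(24*F)*50 = (24*36)*50 = 864*50 = 43200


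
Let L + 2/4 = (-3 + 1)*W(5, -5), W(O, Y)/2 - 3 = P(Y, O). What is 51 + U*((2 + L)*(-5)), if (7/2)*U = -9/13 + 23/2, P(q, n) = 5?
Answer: 94987/182 ≈ 521.91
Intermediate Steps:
W(O, Y) = 16 (W(O, Y) = 6 + 2*5 = 6 + 10 = 16)
L = -65/2 (L = -1/2 + (-3 + 1)*16 = -1/2 - 2*16 = -1/2 - 32 = -65/2 ≈ -32.500)
U = 281/91 (U = 2*(-9/13 + 23/2)/7 = (2/7)*(281/26) = 281/91 ≈ 3.0879)
51 + U*((2 + L)*(-5)) = 51 + 281*((2 - 65/2)*(-5))/91 = 51 + 281*(-61/2*(-5))/91 = 51 + (281/91)*(305/2) = 51 + 85705/182 = 94987/182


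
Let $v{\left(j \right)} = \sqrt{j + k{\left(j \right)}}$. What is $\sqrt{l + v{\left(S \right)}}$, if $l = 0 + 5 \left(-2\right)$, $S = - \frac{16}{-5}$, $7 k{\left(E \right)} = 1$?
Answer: $\frac{\sqrt{-12250 + 105 \sqrt{455}}}{35} \approx 2.8586 i$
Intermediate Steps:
$k{\left(E \right)} = \frac{1}{7}$ ($k{\left(E \right)} = \frac{1}{7} \cdot 1 = \frac{1}{7}$)
$S = \frac{16}{5}$ ($S = \left(-16\right) \left(- \frac{1}{5}\right) = \frac{16}{5} \approx 3.2$)
$v{\left(j \right)} = \sqrt{\frac{1}{7} + j}$ ($v{\left(j \right)} = \sqrt{j + \frac{1}{7}} = \sqrt{\frac{1}{7} + j}$)
$l = -10$ ($l = 0 - 10 = -10$)
$\sqrt{l + v{\left(S \right)}} = \sqrt{-10 + \frac{\sqrt{7 + 49 \cdot \frac{16}{5}}}{7}} = \sqrt{-10 + \frac{\sqrt{7 + \frac{784}{5}}}{7}} = \sqrt{-10 + \frac{\sqrt{\frac{819}{5}}}{7}} = \sqrt{-10 + \frac{\frac{3}{5} \sqrt{455}}{7}} = \sqrt{-10 + \frac{3 \sqrt{455}}{35}}$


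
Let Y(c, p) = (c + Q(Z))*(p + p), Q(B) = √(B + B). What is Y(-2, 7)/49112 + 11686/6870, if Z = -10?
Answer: 10245187/6024990 + I*√5/1754 ≈ 1.7004 + 0.0012748*I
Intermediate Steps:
Q(B) = √2*√B (Q(B) = √(2*B) = √2*√B)
Y(c, p) = 2*p*(c + 2*I*√5) (Y(c, p) = (c + √2*√(-10))*(p + p) = (c + √2*(I*√10))*(2*p) = (c + 2*I*√5)*(2*p) = 2*p*(c + 2*I*√5))
Y(-2, 7)/49112 + 11686/6870 = (2*7*(-2 + 2*I*√5))/49112 + 11686/6870 = (-28 + 28*I*√5)*(1/49112) + 11686*(1/6870) = (-1/1754 + I*√5/1754) + 5843/3435 = 10245187/6024990 + I*√5/1754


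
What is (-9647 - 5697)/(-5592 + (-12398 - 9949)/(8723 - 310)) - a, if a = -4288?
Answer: 201955999856/47067843 ≈ 4290.7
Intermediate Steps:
(-9647 - 5697)/(-5592 + (-12398 - 9949)/(8723 - 310)) - a = (-9647 - 5697)/(-5592 + (-12398 - 9949)/(8723 - 310)) - 1*(-4288) = -15344/(-5592 - 22347/8413) + 4288 = -15344/(-47067843/8413) + 4288 = -15344*(-8413/47067843) + 4288 = 129089072/47067843 + 4288 = 201955999856/47067843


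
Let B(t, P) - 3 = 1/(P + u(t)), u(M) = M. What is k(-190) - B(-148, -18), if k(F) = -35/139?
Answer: -74893/23074 ≈ -3.2458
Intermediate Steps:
k(F) = -35/139 (k(F) = -35*1/139 = -35/139)
B(t, P) = 3 + 1/(P + t)
k(-190) - B(-148, -18) = -35/139 - (1 + 3*(-18) + 3*(-148))/(-18 - 148) = -35/139 - (1 - 54 - 444)/(-166) = -35/139 - (-1)*(-497)/166 = -35/139 - 1*497/166 = -35/139 - 497/166 = -74893/23074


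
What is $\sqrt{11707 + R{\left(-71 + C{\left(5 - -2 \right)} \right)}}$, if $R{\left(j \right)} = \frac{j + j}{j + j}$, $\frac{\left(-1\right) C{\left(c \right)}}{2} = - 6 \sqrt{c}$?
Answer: $2 \sqrt{2927} \approx 108.2$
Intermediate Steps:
$C{\left(c \right)} = 12 \sqrt{c}$ ($C{\left(c \right)} = - 2 \left(- 6 \sqrt{c}\right) = 12 \sqrt{c}$)
$R{\left(j \right)} = 1$ ($R{\left(j \right)} = \frac{2 j}{2 j} = 2 j \frac{1}{2 j} = 1$)
$\sqrt{11707 + R{\left(-71 + C{\left(5 - -2 \right)} \right)}} = \sqrt{11707 + 1} = \sqrt{11708} = 2 \sqrt{2927}$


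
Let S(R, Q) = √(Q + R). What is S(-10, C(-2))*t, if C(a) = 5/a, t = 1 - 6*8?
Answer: -235*I*√2/2 ≈ -166.17*I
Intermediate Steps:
t = -47 (t = 1 - 48 = -47)
S(-10, C(-2))*t = √(5/(-2) - 10)*(-47) = √(5*(-½) - 10)*(-47) = √(-5/2 - 10)*(-47) = √(-25/2)*(-47) = (5*I*√2/2)*(-47) = -235*I*√2/2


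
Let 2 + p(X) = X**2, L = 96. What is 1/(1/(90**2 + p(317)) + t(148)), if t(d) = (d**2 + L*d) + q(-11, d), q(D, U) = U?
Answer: 108587/3937364621 ≈ 2.7579e-5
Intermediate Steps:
t(d) = d**2 + 97*d (t(d) = (d**2 + 96*d) + d = d**2 + 97*d)
p(X) = -2 + X**2
1/(1/(90**2 + p(317)) + t(148)) = 1/(1/(90**2 + (-2 + 317**2)) + 148*(97 + 148)) = 1/(1/(8100 + (-2 + 100489)) + 148*245) = 1/(1/(8100 + 100487) + 36260) = 1/(1/108587 + 36260) = 1/(3937364621/108587) = 108587/3937364621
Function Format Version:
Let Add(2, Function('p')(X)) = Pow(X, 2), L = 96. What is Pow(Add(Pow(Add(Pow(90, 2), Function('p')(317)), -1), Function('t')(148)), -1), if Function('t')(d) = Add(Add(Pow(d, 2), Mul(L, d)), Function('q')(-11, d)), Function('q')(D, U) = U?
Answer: Rational(108587, 3937364621) ≈ 2.7579e-5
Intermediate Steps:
Function('t')(d) = Add(Pow(d, 2), Mul(97, d)) (Function('t')(d) = Add(Add(Pow(d, 2), Mul(96, d)), d) = Add(Pow(d, 2), Mul(97, d)))
Function('p')(X) = Add(-2, Pow(X, 2))
Pow(Add(Pow(Add(Pow(90, 2), Function('p')(317)), -1), Function('t')(148)), -1) = Pow(Add(Pow(Add(Pow(90, 2), Add(-2, Pow(317, 2))), -1), Mul(148, Add(97, 148))), -1) = Pow(Add(Pow(Add(8100, Add(-2, 100489)), -1), Mul(148, 245)), -1) = Pow(Add(Pow(Add(8100, 100487), -1), 36260), -1) = Pow(Add(Pow(108587, -1), 36260), -1) = Pow(Add(Rational(1, 108587), 36260), -1) = Pow(Rational(3937364621, 108587), -1) = Rational(108587, 3937364621)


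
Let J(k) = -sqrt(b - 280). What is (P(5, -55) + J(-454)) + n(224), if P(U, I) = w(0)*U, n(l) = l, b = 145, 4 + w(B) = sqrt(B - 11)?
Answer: 204 - 3*I*sqrt(15) + 5*I*sqrt(11) ≈ 204.0 + 4.9642*I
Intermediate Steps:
w(B) = -4 + sqrt(-11 + B) (w(B) = -4 + sqrt(B - 11) = -4 + sqrt(-11 + B))
J(k) = -3*I*sqrt(15) (J(k) = -sqrt(145 - 280) = -sqrt(-135) = -3*I*sqrt(15))
P(U, I) = U*(-4 + I*sqrt(11)) (P(U, I) = (-4 + sqrt(-11 + 0))*U = (-4 + sqrt(-11))*U = (-4 + I*sqrt(11))*U = U*(-4 + I*sqrt(11)))
(P(5, -55) + J(-454)) + n(224) = (5*(-4 + I*sqrt(11)) - 3*I*sqrt(15)) + 224 = ((-20 + 5*I*sqrt(11)) - 3*I*sqrt(15)) + 224 = (-20 - 3*I*sqrt(15) + 5*I*sqrt(11)) + 224 = 204 - 3*I*sqrt(15) + 5*I*sqrt(11)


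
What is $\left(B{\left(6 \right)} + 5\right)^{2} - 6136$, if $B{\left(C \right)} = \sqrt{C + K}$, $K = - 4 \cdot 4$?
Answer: $-6121 + 10 i \sqrt{10} \approx -6121.0 + 31.623 i$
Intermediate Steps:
$K = -16$ ($K = \left(-1\right) 16 = -16$)
$B{\left(C \right)} = \sqrt{-16 + C}$ ($B{\left(C \right)} = \sqrt{C - 16} = \sqrt{-16 + C}$)
$\left(B{\left(6 \right)} + 5\right)^{2} - 6136 = \left(\sqrt{-16 + 6} + 5\right)^{2} - 6136 = \left(\sqrt{-10} + 5\right)^{2} - 6136 = \left(i \sqrt{10} + 5\right)^{2} - 6136 = \left(5 + i \sqrt{10}\right)^{2} - 6136 = -6136 + \left(5 + i \sqrt{10}\right)^{2}$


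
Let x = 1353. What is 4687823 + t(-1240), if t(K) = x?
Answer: 4689176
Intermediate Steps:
t(K) = 1353
4687823 + t(-1240) = 4687823 + 1353 = 4689176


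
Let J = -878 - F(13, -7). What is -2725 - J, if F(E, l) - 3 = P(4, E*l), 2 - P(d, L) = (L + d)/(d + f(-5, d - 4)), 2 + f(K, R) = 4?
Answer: -3655/2 ≈ -1827.5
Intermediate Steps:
f(K, R) = 2 (f(K, R) = -2 + 4 = 2)
P(d, L) = 2 - (L + d)/(2 + d) (P(d, L) = 2 - (L + d)/(d + 2) = 2 - (L + d)/(2 + d))
F(E, l) = 13/3 - E*l/6 (F(E, l) = 3 + (4 + 4 - E*l)/(2 + 4) = 3 + (4 + 4 - E*l)/6 = 3 + (8 - E*l)/6 = 3 + (4/3 - E*l/6) = 13/3 - E*l/6)
J = -1795/2 (J = -878 - (13/3 - 1/6*13*(-7)) = -878 - (13/3 + 91/6) = -878 - 1*39/2 = -878 - 39/2 = -1795/2 ≈ -897.50)
-2725 - J = -2725 - 1*(-1795/2) = -2725 + 1795/2 = -3655/2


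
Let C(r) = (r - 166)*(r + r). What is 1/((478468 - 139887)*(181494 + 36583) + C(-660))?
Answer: 1/73837819057 ≈ 1.3543e-11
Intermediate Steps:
C(r) = 2*r*(-166 + r) (C(r) = (-166 + r)*(2*r) = 2*r*(-166 + r))
1/((478468 - 139887)*(181494 + 36583) + C(-660)) = 1/((478468 - 139887)*(181494 + 36583) + 2*(-660)*(-166 - 660)) = 1/(338581*218077 + 2*(-660)*(-826)) = 1/(73836728737 + 1090320) = 1/73837819057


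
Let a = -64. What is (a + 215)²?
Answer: 22801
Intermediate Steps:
(a + 215)² = (-64 + 215)² = 151² = 22801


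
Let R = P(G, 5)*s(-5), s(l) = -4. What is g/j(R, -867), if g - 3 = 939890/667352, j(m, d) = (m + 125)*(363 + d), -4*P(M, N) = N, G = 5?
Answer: -210139/3123207360 ≈ -6.7283e-5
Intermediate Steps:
P(M, N) = -N/4
R = 5 (R = -¼*5*(-4) = -5/4*(-4) = 5)
j(m, d) = (125 + m)*(363 + d)
g = 210139/47668 (g = 3 + 939890/667352 = 3 + 939890*(1/667352) = 3 + 67135/47668 = 210139/47668 ≈ 4.4084)
g/j(R, -867) = 210139/(47668*(45375 + 125*(-867) + 363*5 - 867*5)) = 210139/(47668*(45375 - 108375 + 1815 - 4335)) = (210139/47668)/(-65520) = (210139/47668)*(-1/65520) = -210139/3123207360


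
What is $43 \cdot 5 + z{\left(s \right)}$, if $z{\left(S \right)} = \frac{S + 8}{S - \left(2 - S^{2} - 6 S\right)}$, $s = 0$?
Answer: $211$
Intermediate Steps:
$z{\left(S \right)} = \frac{8 + S}{-2 + S^{2} + 7 S}$ ($z{\left(S \right)} = \frac{8 + S}{S + \left(-2 + S^{2} + 6 S\right)} = \frac{8 + S}{-2 + S^{2} + 7 S}$)
$43 \cdot 5 + z{\left(s \right)} = 43 \cdot 5 + \frac{8 + 0}{-2 + 0^{2} + 7 \cdot 0} = 215 + \frac{1}{-2 + 0 + 0} \cdot 8 = 215 + \frac{1}{-2} \cdot 8 = 215 - 4 = 211$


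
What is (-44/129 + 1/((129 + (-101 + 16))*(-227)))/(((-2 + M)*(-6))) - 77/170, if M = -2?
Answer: -1227895733/2628442080 ≈ -0.46716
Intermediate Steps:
(-44/129 + 1/((129 + (-101 + 16))*(-227)))/(((-2 + M)*(-6))) - 77/170 = (-44/129 + 1/((129 + (-101 + 16))*(-227)))/(((-2 - 2)*(-6))) - 77/170 = (-44*1/129 - 1/227/(129 - 85))/((-4*(-6))) - 77*1/170 = (-44/129 - 1/227/44)/24 - 77/170 = (-44/129 + (1/44)*(-1/227))*(1/24) - 77/170 = (-44/129 - 1/9988)*(1/24) - 77/170 = -439601/1288452*1/24 - 77/170 = -439601/30922848 - 77/170 = -1227895733/2628442080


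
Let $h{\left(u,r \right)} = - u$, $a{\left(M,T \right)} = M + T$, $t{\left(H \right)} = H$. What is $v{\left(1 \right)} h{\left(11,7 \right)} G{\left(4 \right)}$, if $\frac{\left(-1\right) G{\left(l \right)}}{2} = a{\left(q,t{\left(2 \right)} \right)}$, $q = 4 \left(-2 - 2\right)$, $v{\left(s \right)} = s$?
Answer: $-308$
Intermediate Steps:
$q = -16$ ($q = 4 \left(-4\right) = -16$)
$G{\left(l \right)} = 28$ ($G{\left(l \right)} = - 2 \left(-16 + 2\right) = \left(-2\right) \left(-14\right) = 28$)
$v{\left(1 \right)} h{\left(11,7 \right)} G{\left(4 \right)} = 1 \left(\left(-1\right) 11\right) 28 = 1 \left(-11\right) 28 = \left(-11\right) 28 = -308$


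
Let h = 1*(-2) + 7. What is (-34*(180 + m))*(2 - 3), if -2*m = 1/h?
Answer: 30583/5 ≈ 6116.6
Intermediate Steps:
h = 5 (h = -2 + 7 = 5)
m = -1/10 (m = -1/2/5 = -1/2*1/5 = -1/10 ≈ -0.10000)
(-34*(180 + m))*(2 - 3) = (-34*(180 - 1/10))*(2 - 3) = -34*1799/10*(-1) = -30583/5*(-1) = 30583/5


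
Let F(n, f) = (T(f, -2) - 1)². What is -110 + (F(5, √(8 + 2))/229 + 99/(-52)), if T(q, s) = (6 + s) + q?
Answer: -1331563/11908 + 6*√10/229 ≈ -111.74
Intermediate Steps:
T(q, s) = 6 + q + s
F(n, f) = (3 + f)² (F(n, f) = ((6 + f - 2) - 1)² = ((4 + f) - 1)² = (3 + f)²)
-110 + (F(5, √(8 + 2))/229 + 99/(-52)) = -110 + ((3 + √(8 + 2))²/229 + 99/(-52)) = -110 + ((3 + √10)²*(1/229) + 99*(-1/52)) = -110 + ((3 + √10)²/229 - 99/52) = -110 + (-99/52 + (3 + √10)²/229) = -5819/52 + (3 + √10)²/229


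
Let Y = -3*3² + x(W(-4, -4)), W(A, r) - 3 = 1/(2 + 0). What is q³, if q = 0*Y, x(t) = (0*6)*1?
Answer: 0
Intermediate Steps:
W(A, r) = 7/2 (W(A, r) = 3 + 1/(2 + 0) = 3 + 1/2 = 3 + ½ = 7/2)
x(t) = 0 (x(t) = 0*1 = 0)
Y = -27 (Y = -3*3² + 0 = -3*9 + 0 = -27 + 0 = -27)
q = 0 (q = 0*(-27) = 0)
q³ = 0³ = 0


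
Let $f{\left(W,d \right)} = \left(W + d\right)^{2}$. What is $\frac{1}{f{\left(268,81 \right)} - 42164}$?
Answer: $\frac{1}{79637} \approx 1.2557 \cdot 10^{-5}$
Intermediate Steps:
$\frac{1}{f{\left(268,81 \right)} - 42164} = \frac{1}{\left(268 + 81\right)^{2} - 42164} = \frac{1}{349^{2} - 42164} = \frac{1}{121801 - 42164} = \frac{1}{79637}$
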